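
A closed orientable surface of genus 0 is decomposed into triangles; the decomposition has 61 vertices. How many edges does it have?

χ = 2 − 2·0 = 2, and every face is a triangle so 3F = 2E.
V − E + F = 2 with E = 3F/2 gives 61 − (3/2 − 1)·F = 2, so F = 118 and E = 177.

177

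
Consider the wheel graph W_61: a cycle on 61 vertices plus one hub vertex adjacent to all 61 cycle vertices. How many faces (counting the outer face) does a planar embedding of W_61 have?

62

W_61 has V = 61 + 1 = 62 vertices and E = 2·61 = 122 edges.
By Euler's formula F = 2 − V + E = 2 − 62 + 122 = 62.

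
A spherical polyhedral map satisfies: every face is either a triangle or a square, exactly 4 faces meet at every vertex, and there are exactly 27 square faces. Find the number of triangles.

Let x be the number of triangles; then F = 27 + x.
Edge–face incidences: 2E = 4·27 + 3·x = 108 + 3x.
Every vertex has degree 4, so 4V = 2E.
Euler: V − E + F = 2 ⇒ (2E)/4 − E + (27 + x) = 2.
Multiply by 8: 2·(2E) − 4·(2E) + 8·(27 + x) = 16, i.e. 216 + 8x − 2·(108 + 3x) = 16.
Collecting terms: 2x = 16, so x = 8.
Then 2E = 108 + 3·8 = 132, so E = 66, V = 2E/4 = 33, F = 27 + 8 = 35.

8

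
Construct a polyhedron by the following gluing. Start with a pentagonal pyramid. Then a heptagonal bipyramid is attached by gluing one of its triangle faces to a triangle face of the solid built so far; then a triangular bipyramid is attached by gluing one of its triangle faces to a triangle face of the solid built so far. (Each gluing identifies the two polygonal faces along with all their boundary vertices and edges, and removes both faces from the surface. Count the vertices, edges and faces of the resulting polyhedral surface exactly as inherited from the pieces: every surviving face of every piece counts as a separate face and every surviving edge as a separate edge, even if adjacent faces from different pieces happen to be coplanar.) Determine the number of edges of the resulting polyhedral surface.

34

A pentagonal pyramid: V=6, E=10, F=6.
Attach a heptagonal bipyramid (V=9, E=21, F=14) along a 3-gon: merge 3 vertices and 3 edges, delete both glued faces → V=12, E=28, F=18.
Attach a triangular bipyramid (V=5, E=9, F=6) along a 3-gon: merge 3 vertices and 3 edges, delete both glued faces → V=14, E=34, F=22.
Check: V − E + F = 14 − 34 + 22 = 2.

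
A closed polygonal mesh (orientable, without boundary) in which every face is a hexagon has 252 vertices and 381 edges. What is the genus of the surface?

2

Every face is a hexagon and each edge borders two faces, so 6F = 2·381, giving F = 127.
χ = V − E + F = 252 − 381 + 127 = -2.
For a closed orientable surface χ = 2 − 2g, so g = (2 − (-2))/2 = 2.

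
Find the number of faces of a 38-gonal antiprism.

78

An antiprism on an n-gon has two n-gon caps and 2n triangles: V = 2·38 = 76, E = 4·38 = 152, F = 2·38 + 2 = 78.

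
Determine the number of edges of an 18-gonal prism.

A prism on an n-gon has two n-gon bases and n rectangular sides: V = 2·18 = 36, E = 3·18 = 54, F = 18 + 2 = 20.
Check: V − E + F = 36 − 54 + 20 = 2.

54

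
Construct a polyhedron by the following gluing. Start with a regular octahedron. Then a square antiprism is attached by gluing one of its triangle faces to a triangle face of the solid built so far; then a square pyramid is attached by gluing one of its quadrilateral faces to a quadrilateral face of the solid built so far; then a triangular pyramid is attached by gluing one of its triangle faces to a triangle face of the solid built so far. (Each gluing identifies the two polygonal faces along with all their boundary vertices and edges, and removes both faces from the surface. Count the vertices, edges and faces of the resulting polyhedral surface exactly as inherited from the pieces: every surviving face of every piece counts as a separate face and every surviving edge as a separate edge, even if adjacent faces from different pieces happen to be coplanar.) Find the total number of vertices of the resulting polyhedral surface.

13

A regular octahedron: V=6, E=12, F=8.
Attach a square antiprism (V=8, E=16, F=10) along a 3-gon: merge 3 vertices and 3 edges, delete both glued faces → V=11, E=25, F=16.
Attach a square pyramid (V=5, E=8, F=5) along a 4-gon: merge 4 vertices and 4 edges, delete both glued faces → V=12, E=29, F=19.
Attach a triangular pyramid (V=4, E=6, F=4) along a 3-gon: merge 3 vertices and 3 edges, delete both glued faces → V=13, E=32, F=21.
Check: V − E + F = 13 − 32 + 21 = 2.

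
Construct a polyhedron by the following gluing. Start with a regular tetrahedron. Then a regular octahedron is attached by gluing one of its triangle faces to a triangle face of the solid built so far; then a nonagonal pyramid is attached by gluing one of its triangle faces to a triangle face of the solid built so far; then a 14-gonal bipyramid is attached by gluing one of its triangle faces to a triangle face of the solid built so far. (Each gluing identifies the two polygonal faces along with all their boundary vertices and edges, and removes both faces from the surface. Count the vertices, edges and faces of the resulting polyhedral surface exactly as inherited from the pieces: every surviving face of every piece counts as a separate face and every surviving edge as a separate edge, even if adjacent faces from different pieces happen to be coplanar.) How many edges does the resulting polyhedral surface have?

69

A regular tetrahedron: V=4, E=6, F=4.
Attach a regular octahedron (V=6, E=12, F=8) along a 3-gon: merge 3 vertices and 3 edges, delete both glued faces → V=7, E=15, F=10.
Attach a nonagonal pyramid (V=10, E=18, F=10) along a 3-gon: merge 3 vertices and 3 edges, delete both glued faces → V=14, E=30, F=18.
Attach a 14-gonal bipyramid (V=16, E=42, F=28) along a 3-gon: merge 3 vertices and 3 edges, delete both glued faces → V=27, E=69, F=44.
Check: V − E + F = 27 − 69 + 44 = 2.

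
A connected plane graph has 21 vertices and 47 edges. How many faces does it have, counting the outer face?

Euler's formula for a connected plane graph: V − E + F = 2, so F = 2 − 21 + 47 = 28.

28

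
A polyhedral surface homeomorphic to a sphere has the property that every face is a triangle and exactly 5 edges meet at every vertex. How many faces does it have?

Each face has 3 edges and each edge borders two faces, so 2E = 3F.
Each vertex has degree 5, so 5V = 2E and hence V = 3F/5.
Euler: V − E + F = 2 ⇒ (3F/5) − (3F/2) + F = 2.
Multiply by 10: (6 − 15 + 10)F = 20, i.e. 1F = 20.
So F = 20, E = 3·20/2 = 30, V = 3·20/5 = 12.

20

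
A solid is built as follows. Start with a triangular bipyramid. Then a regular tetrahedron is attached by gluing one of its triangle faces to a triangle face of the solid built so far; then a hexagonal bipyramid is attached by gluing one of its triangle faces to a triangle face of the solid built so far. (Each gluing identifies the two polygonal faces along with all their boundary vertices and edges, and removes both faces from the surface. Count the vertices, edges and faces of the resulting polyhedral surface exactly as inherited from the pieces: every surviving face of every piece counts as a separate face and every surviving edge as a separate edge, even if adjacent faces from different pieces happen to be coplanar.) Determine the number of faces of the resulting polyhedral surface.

A triangular bipyramid: V=5, E=9, F=6.
Attach a regular tetrahedron (V=4, E=6, F=4) along a 3-gon: merge 3 vertices and 3 edges, delete both glued faces → V=6, E=12, F=8.
Attach a hexagonal bipyramid (V=8, E=18, F=12) along a 3-gon: merge 3 vertices and 3 edges, delete both glued faces → V=11, E=27, F=18.
Check: V − E + F = 11 − 27 + 18 = 2.

18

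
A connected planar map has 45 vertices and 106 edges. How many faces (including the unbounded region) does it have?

Euler's formula for a connected plane graph: V − E + F = 2, so F = 2 − 45 + 106 = 63.

63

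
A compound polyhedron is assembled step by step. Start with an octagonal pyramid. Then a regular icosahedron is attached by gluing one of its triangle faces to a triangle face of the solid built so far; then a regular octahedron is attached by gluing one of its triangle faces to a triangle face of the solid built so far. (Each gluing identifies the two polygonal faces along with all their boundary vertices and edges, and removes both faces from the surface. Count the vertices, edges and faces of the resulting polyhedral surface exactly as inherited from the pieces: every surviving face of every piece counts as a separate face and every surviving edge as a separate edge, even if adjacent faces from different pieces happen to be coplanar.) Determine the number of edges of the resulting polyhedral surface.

An octagonal pyramid: V=9, E=16, F=9.
Attach a regular icosahedron (V=12, E=30, F=20) along a 3-gon: merge 3 vertices and 3 edges, delete both glued faces → V=18, E=43, F=27.
Attach a regular octahedron (V=6, E=12, F=8) along a 3-gon: merge 3 vertices and 3 edges, delete both glued faces → V=21, E=52, F=33.
Check: V − E + F = 21 − 52 + 33 = 2.

52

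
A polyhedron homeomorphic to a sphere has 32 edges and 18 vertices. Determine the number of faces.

16

Here V − E + F = 2.
F = 2 − V + E = 2 − 18 + 32 = 16.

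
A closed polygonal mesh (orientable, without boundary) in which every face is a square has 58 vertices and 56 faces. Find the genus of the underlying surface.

0

Every face is a square, so 2E = 4·56 = 224, giving E = 112.
χ = V − E + F = 58 − 112 + 56 = 2.
For a closed orientable surface χ = 2 − 2g, so g = (2 − (2))/2 = 0.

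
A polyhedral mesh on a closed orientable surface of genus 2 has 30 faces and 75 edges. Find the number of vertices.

43

For a closed orientable surface of genus 2, χ = 2 − 2·2 = -2.
V = -2 + E − F = -2 + 75 − 30 = 43.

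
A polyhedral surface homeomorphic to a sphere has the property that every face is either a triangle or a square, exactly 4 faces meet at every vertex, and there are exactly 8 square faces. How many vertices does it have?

Let x be the number of triangles; then F = 8 + x.
Edge–face incidences: 2E = 4·8 + 3·x = 32 + 3x.
Every vertex has degree 4, so 4V = 2E.
Euler: V − E + F = 2 ⇒ (2E)/4 − E + (8 + x) = 2.
Multiply by 8: 2·(2E) − 4·(2E) + 8·(8 + x) = 16, i.e. 64 + 8x − 2·(32 + 3x) = 16.
Collecting terms: 2x = 16, so x = 8.
Then 2E = 32 + 3·8 = 56, so E = 28, V = 2E/4 = 14, F = 8 + 8 = 16.

14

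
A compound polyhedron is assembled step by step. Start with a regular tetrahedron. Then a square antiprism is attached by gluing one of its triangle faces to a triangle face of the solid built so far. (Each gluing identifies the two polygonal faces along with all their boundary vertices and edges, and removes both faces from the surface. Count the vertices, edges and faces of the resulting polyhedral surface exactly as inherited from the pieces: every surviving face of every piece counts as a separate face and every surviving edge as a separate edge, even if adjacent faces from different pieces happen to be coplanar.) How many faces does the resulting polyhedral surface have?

A regular tetrahedron: V=4, E=6, F=4.
Attach a square antiprism (V=8, E=16, F=10) along a 3-gon: merge 3 vertices and 3 edges, delete both glued faces → V=9, E=19, F=12.
Check: V − E + F = 9 − 19 + 12 = 2.

12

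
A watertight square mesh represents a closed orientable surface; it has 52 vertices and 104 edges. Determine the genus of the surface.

Every face is a square and each edge borders two faces, so 4F = 2·104, giving F = 52.
χ = V − E + F = 52 − 104 + 52 = 0.
For a closed orientable surface χ = 2 − 2g, so g = (2 − (0))/2 = 1.

1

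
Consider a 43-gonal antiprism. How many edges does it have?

172

An antiprism on an n-gon has two n-gon caps and 2n triangles: V = 2·43 = 86, E = 4·43 = 172, F = 2·43 + 2 = 88.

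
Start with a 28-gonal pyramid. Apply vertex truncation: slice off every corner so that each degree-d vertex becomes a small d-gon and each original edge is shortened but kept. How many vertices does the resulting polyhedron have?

The base solid has V = 29, E = 56, F = 29.
Truncation replaces each original edge-end by a new vertex, so V′ = 2E = 112.
Each original edge survives, and each old vertex of degree d contributes d new edges; summing degrees gives Σd = 2E, so E′ = E + 2E = 3E = 168.
Each original face survives and each original vertex becomes one new face: F′ = F + V = 58.

112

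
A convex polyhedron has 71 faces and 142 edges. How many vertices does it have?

Here V − E + F = 2.
V = 2 + E − F = 2 + 142 − 71 = 73.

73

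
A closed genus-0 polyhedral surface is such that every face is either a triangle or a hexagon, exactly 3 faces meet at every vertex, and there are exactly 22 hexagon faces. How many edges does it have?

Let x be the number of triangles; then F = 22 + x.
Edge–face incidences: 2E = 6·22 + 3·x = 132 + 3x.
Every vertex has degree 3, so 3V = 2E.
Euler: V − E + F = 2 ⇒ (2E)/3 − E + (22 + x) = 2.
Multiply by 6: 2·(2E) − 3·(2E) + 6·(22 + x) = 12, i.e. 132 + 6x − (132 + 3x) = 12.
Collecting terms: 3x = 12, so x = 4.
Then 2E = 132 + 3·4 = 144, so E = 72, V = 2E/3 = 48, F = 22 + 4 = 26.

72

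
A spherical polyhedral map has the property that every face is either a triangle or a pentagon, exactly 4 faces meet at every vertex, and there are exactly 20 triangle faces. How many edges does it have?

Let x be the number of pentagons; then F = 20 + x.
Edge–face incidences: 2E = 3·20 + 5·x = 60 + 5x.
Every vertex has degree 4, so 4V = 2E.
Euler: V − E + F = 2 ⇒ (2E)/4 − E + (20 + x) = 2.
Multiply by 8: 2·(2E) − 4·(2E) + 8·(20 + x) = 16, i.e. 160 + 8x − 2·(60 + 5x) = 16.
Collecting terms: −2x + 40 = 16, so −2x = −24, so x = 12.
Then 2E = 60 + 5·12 = 120, so E = 60, V = 2E/4 = 30, F = 20 + 12 = 32.

60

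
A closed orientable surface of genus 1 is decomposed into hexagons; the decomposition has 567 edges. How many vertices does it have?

χ = 2 − 2·1 = 0, and every face is a hexagon so 6F = 2E.
F = 2E/6 = 189. Then V = 0 + E − F = 0 + 567 − 189 = 378.

378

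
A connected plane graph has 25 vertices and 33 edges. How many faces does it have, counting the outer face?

10

Euler's formula for a connected plane graph: V − E + F = 2, so F = 2 − 25 + 33 = 10.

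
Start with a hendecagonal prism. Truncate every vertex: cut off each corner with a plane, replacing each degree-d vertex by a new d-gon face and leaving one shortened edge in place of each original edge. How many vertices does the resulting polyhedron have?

66

The base solid has V = 22, E = 33, F = 13.
Truncation replaces each original edge-end by a new vertex, so V′ = 2E = 66.
Each original edge survives, and each old vertex of degree d contributes d new edges; summing degrees gives Σd = 2E, so E′ = E + 2E = 3E = 99.
Each original face survives and each original vertex becomes one new face: F′ = F + V = 35.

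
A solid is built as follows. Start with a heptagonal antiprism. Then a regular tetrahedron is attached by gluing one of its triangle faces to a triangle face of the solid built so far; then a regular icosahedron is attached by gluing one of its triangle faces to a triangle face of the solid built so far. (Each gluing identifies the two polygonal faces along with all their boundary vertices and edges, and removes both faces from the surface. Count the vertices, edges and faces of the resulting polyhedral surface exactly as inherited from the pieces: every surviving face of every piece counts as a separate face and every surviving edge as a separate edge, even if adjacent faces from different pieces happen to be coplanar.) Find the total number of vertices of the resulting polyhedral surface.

24

A heptagonal antiprism: V=14, E=28, F=16.
Attach a regular tetrahedron (V=4, E=6, F=4) along a 3-gon: merge 3 vertices and 3 edges, delete both glued faces → V=15, E=31, F=18.
Attach a regular icosahedron (V=12, E=30, F=20) along a 3-gon: merge 3 vertices and 3 edges, delete both glued faces → V=24, E=58, F=36.
Check: V − E + F = 24 − 58 + 36 = 2.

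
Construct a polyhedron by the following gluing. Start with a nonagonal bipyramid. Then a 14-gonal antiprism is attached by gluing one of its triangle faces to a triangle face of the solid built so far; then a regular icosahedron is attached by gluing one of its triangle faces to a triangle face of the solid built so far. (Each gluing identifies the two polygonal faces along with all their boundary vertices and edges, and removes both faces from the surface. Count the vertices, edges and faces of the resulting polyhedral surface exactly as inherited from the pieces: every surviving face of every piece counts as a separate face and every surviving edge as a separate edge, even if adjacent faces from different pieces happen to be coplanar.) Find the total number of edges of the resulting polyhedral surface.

107

A nonagonal bipyramid: V=11, E=27, F=18.
Attach a 14-gonal antiprism (V=28, E=56, F=30) along a 3-gon: merge 3 vertices and 3 edges, delete both glued faces → V=36, E=80, F=46.
Attach a regular icosahedron (V=12, E=30, F=20) along a 3-gon: merge 3 vertices and 3 edges, delete both glued faces → V=45, E=107, F=64.
Check: V − E + F = 45 − 107 + 64 = 2.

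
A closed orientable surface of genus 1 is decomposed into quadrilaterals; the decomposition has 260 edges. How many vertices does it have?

130

χ = 2 − 2·1 = 0, and every face is a square so 4F = 2E.
F = 2E/4 = 130. Then V = 0 + E − F = 0 + 260 − 130 = 130.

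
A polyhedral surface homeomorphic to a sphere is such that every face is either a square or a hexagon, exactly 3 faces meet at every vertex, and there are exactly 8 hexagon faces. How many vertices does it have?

Let x be the number of squares; then F = 8 + x.
Edge–face incidences: 2E = 6·8 + 4·x = 48 + 4x.
Every vertex has degree 3, so 3V = 2E.
Euler: V − E + F = 2 ⇒ (2E)/3 − E + (8 + x) = 2.
Multiply by 6: 2·(2E) − 3·(2E) + 6·(8 + x) = 12, i.e. 48 + 6x − (48 + 4x) = 12.
Collecting terms: 2x = 12, so x = 6.
Then 2E = 48 + 4·6 = 72, so E = 36, V = 2E/3 = 24, F = 8 + 6 = 14.

24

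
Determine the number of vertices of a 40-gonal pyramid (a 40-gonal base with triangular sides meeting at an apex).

A pyramid on an n-gon base has one n-gon and n triangles: V = 40 + 1 = 41, E = 2·40 = 80, F = 40 + 1 = 41.
Check: V − E + F = 41 − 80 + 41 = 2.

41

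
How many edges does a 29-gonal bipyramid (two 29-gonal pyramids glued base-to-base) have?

87

A bipyramid over an n-gon has 2n triangular faces and n + 2 vertices: V = 29 + 2 = 31, E = 3·29 = 87, F = 2·29 = 58.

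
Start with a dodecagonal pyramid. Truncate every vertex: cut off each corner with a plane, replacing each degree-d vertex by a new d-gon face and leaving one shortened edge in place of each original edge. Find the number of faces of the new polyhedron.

26

The base solid has V = 13, E = 24, F = 13.
Truncation replaces each original edge-end by a new vertex, so V′ = 2E = 48.
Each original edge survives, and each old vertex of degree d contributes d new edges; summing degrees gives Σd = 2E, so E′ = E + 2E = 3E = 72.
Each original face survives and each original vertex becomes one new face: F′ = F + V = 26.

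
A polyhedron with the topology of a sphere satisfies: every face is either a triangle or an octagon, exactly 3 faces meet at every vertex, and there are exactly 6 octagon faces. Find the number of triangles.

8

Let x be the number of triangles; then F = 6 + x.
Edge–face incidences: 2E = 8·6 + 3·x = 48 + 3x.
Every vertex has degree 3, so 3V = 2E.
Euler: V − E + F = 2 ⇒ (2E)/3 − E + (6 + x) = 2.
Multiply by 6: 2·(2E) − 3·(2E) + 6·(6 + x) = 12, i.e. 36 + 6x − (48 + 3x) = 12.
Collecting terms: 3x − 12 = 12, so 3x = 24, so x = 8.
Then 2E = 48 + 3·8 = 72, so E = 36, V = 2E/3 = 24, F = 6 + 8 = 14.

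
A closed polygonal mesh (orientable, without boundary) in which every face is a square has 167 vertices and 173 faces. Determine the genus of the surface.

4

Every face is a square, so 2E = 4·173 = 692, giving E = 346.
χ = V − E + F = 167 − 346 + 173 = -6.
For a closed orientable surface χ = 2 − 2g, so g = (2 − (-6))/2 = 4.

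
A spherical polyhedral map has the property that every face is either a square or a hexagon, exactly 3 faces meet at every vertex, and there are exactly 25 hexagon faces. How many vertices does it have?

58

Let x be the number of squares; then F = 25 + x.
Edge–face incidences: 2E = 6·25 + 4·x = 150 + 4x.
Every vertex has degree 3, so 3V = 2E.
Euler: V − E + F = 2 ⇒ (2E)/3 − E + (25 + x) = 2.
Multiply by 6: 2·(2E) − 3·(2E) + 6·(25 + x) = 12, i.e. 150 + 6x − (150 + 4x) = 12.
Collecting terms: 2x = 12, so x = 6.
Then 2E = 150 + 4·6 = 174, so E = 87, V = 2E/3 = 58, F = 25 + 6 = 31.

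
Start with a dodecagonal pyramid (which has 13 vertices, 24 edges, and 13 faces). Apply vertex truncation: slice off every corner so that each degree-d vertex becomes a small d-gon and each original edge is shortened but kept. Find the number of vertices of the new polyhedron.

Truncation replaces each original edge-end by a new vertex, so V′ = 2E = 48.
Each original edge survives, and each old vertex of degree d contributes d new edges; summing degrees gives Σd = 2E, so E′ = E + 2E = 3E = 72.
Each original face survives and each original vertex becomes one new face: F′ = F + V = 26.

48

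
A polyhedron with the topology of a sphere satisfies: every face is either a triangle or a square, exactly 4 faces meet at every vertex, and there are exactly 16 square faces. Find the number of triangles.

8

Let x be the number of triangles; then F = 16 + x.
Edge–face incidences: 2E = 4·16 + 3·x = 64 + 3x.
Every vertex has degree 4, so 4V = 2E.
Euler: V − E + F = 2 ⇒ (2E)/4 − E + (16 + x) = 2.
Multiply by 8: 2·(2E) − 4·(2E) + 8·(16 + x) = 16, i.e. 128 + 8x − 2·(64 + 3x) = 16.
Collecting terms: 2x = 16, so x = 8.
Then 2E = 64 + 3·8 = 88, so E = 44, V = 2E/4 = 22, F = 16 + 8 = 24.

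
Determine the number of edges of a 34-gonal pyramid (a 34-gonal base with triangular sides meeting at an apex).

68

A pyramid on an n-gon base has one n-gon and n triangles: V = 34 + 1 = 35, E = 2·34 = 68, F = 34 + 1 = 35.
Check: V − E + F = 35 − 68 + 35 = 2.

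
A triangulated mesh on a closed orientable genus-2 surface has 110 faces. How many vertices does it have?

χ = 2 − 2·2 = -2, and every face is a triangle so 3F = 2E.
E = 3·110/2 = 165. Then V = -2 + E − F = -2 + 165 − 110 = 53.

53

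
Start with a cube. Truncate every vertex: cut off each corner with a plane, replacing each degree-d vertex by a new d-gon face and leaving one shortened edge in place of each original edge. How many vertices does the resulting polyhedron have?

24

The base solid has V = 8, E = 12, F = 6.
Truncation replaces each original edge-end by a new vertex, so V′ = 2E = 24.
Each original edge survives, and each old vertex of degree d contributes d new edges; summing degrees gives Σd = 2E, so E′ = E + 2E = 3E = 36.
Each original face survives and each original vertex becomes one new face: F′ = F + V = 14.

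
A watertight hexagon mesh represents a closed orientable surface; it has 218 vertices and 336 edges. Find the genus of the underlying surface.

Every face is a hexagon and each edge borders two faces, so 6F = 2·336, giving F = 112.
χ = V − E + F = 218 − 336 + 112 = -6.
For a closed orientable surface χ = 2 − 2g, so g = (2 − (-6))/2 = 4.

4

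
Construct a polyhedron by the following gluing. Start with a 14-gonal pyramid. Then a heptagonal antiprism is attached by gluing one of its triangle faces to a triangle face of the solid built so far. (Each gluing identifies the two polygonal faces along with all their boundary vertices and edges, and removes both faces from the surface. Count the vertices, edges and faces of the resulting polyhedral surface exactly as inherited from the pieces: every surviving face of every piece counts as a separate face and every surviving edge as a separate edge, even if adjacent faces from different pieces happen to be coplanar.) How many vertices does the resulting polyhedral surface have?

26

A 14-gonal pyramid: V=15, E=28, F=15.
Attach a heptagonal antiprism (V=14, E=28, F=16) along a 3-gon: merge 3 vertices and 3 edges, delete both glued faces → V=26, E=53, F=29.
Check: V − E + F = 26 − 53 + 29 = 2.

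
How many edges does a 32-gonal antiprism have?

128

An antiprism on an n-gon has two n-gon caps and 2n triangles: V = 2·32 = 64, E = 4·32 = 128, F = 2·32 + 2 = 66.
Check: V − E + F = 64 − 128 + 66 = 2.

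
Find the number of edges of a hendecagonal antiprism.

44

An antiprism on an n-gon has two n-gon caps and 2n triangles: V = 2·11 = 22, E = 4·11 = 44, F = 2·11 + 2 = 24.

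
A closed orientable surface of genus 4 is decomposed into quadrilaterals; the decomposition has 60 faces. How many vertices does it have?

54

χ = 2 − 2·4 = -6, and every face is a square so 4F = 2E.
E = 4·60/2 = 120. Then V = -6 + E − F = -6 + 120 − 60 = 54.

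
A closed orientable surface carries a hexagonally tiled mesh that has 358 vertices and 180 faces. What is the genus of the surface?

2

Every face is a hexagon, so 2E = 6·180 = 1080, giving E = 540.
χ = V − E + F = 358 − 540 + 180 = -2.
For a closed orientable surface χ = 2 − 2g, so g = (2 − (-2))/2 = 2.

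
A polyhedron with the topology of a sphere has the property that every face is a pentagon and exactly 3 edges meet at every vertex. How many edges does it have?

Each face has 5 edges and each edge borders two faces, so 2E = 5F.
Each vertex has degree 3, so 3V = 2E and hence V = 5F/3.
Euler: V − E + F = 2 ⇒ (5F/3) − (5F/2) + F = 2.
Multiply by 6: (10 − 15 + 6)F = 12, i.e. 1F = 12.
So F = 12, E = 5·12/2 = 30, V = 5·12/3 = 20.

30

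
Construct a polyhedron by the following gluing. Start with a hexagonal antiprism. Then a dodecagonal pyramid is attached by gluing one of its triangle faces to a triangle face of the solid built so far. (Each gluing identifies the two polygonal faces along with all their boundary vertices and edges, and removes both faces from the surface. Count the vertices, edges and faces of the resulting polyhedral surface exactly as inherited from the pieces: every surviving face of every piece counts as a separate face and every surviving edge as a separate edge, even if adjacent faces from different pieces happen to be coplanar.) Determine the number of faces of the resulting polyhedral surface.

A hexagonal antiprism: V=12, E=24, F=14.
Attach a dodecagonal pyramid (V=13, E=24, F=13) along a 3-gon: merge 3 vertices and 3 edges, delete both glued faces → V=22, E=45, F=25.
Check: V − E + F = 22 − 45 + 25 = 2.

25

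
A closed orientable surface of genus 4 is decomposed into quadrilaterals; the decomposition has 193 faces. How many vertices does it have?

187

χ = 2 − 2·4 = -6, and every face is a square so 4F = 2E.
E = 4·193/2 = 386. Then V = -6 + E − F = -6 + 386 − 193 = 187.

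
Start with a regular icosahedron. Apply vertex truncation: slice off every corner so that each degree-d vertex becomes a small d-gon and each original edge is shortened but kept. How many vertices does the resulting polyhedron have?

The base solid has V = 12, E = 30, F = 20.
Truncation replaces each original edge-end by a new vertex, so V′ = 2E = 60.
Each original edge survives, and each old vertex of degree d contributes d new edges; summing degrees gives Σd = 2E, so E′ = E + 2E = 3E = 90.
Each original face survives and each original vertex becomes one new face: F′ = F + V = 32.

60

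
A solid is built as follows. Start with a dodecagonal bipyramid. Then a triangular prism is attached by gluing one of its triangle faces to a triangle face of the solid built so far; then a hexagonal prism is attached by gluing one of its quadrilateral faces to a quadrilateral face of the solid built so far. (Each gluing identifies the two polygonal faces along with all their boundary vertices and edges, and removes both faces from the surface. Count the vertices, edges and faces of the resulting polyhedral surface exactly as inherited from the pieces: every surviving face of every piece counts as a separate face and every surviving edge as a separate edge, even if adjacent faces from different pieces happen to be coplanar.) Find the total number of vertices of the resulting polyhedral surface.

A dodecagonal bipyramid: V=14, E=36, F=24.
Attach a triangular prism (V=6, E=9, F=5) along a 3-gon: merge 3 vertices and 3 edges, delete both glued faces → V=17, E=42, F=27.
Attach a hexagonal prism (V=12, E=18, F=8) along a 4-gon: merge 4 vertices and 4 edges, delete both glued faces → V=25, E=56, F=33.
Check: V − E + F = 25 − 56 + 33 = 2.

25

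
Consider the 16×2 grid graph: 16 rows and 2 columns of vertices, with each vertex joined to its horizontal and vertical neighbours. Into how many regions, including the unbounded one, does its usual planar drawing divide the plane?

The grid has V = 16·2 = 32 vertices and E = 16·1 + 2·15 = 46 edges.
F = 2 − V + E = 2 − 32 + 46 = 16.

16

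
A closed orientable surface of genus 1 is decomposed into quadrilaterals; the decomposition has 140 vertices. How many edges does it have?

280

χ = 2 − 2·1 = 0, and every face is a square so 4F = 2E.
V − E + F = 0 with E = 4F/2 gives 140 − (4/2 − 1)·F = 0, so F = 140 and E = 280.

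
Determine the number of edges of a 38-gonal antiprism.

An antiprism on an n-gon has two n-gon caps and 2n triangles: V = 2·38 = 76, E = 4·38 = 152, F = 2·38 + 2 = 78.

152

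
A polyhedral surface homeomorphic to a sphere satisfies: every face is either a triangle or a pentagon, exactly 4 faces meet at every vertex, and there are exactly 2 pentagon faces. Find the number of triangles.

Let x be the number of triangles; then F = 2 + x.
Edge–face incidences: 2E = 5·2 + 3·x = 10 + 3x.
Every vertex has degree 4, so 4V = 2E.
Euler: V − E + F = 2 ⇒ (2E)/4 − E + (2 + x) = 2.
Multiply by 8: 2·(2E) − 4·(2E) + 8·(2 + x) = 16, i.e. 16 + 8x − 2·(10 + 3x) = 16.
Collecting terms: 2x − 4 = 16, so 2x = 20, so x = 10.
Then 2E = 10 + 3·10 = 40, so E = 20, V = 2E/4 = 10, F = 2 + 10 = 12.

10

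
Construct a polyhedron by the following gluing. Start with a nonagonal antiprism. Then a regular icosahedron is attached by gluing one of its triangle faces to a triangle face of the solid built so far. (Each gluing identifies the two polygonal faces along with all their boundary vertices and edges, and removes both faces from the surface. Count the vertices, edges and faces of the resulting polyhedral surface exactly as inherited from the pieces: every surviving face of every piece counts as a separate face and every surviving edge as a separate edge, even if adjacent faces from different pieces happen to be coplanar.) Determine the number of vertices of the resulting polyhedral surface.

A nonagonal antiprism: V=18, E=36, F=20.
Attach a regular icosahedron (V=12, E=30, F=20) along a 3-gon: merge 3 vertices and 3 edges, delete both glued faces → V=27, E=63, F=38.
Check: V − E + F = 27 − 63 + 38 = 2.

27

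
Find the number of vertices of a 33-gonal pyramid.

A pyramid on an n-gon base has one n-gon and n triangles: V = 33 + 1 = 34, E = 2·33 = 66, F = 33 + 1 = 34.

34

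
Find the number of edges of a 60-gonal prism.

A prism on an n-gon has two n-gon bases and n rectangular sides: V = 2·60 = 120, E = 3·60 = 180, F = 60 + 2 = 62.

180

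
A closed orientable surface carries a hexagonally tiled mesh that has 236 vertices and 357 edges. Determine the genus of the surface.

Every face is a hexagon and each edge borders two faces, so 6F = 2·357, giving F = 119.
χ = V − E + F = 236 − 357 + 119 = -2.
For a closed orientable surface χ = 2 − 2g, so g = (2 − (-2))/2 = 2.

2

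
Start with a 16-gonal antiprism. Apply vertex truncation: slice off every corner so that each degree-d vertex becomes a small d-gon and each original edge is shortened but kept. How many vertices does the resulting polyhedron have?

The base solid has V = 32, E = 64, F = 34.
Truncation replaces each original edge-end by a new vertex, so V′ = 2E = 128.
Each original edge survives, and each old vertex of degree d contributes d new edges; summing degrees gives Σd = 2E, so E′ = E + 2E = 3E = 192.
Each original face survives and each original vertex becomes one new face: F′ = F + V = 66.

128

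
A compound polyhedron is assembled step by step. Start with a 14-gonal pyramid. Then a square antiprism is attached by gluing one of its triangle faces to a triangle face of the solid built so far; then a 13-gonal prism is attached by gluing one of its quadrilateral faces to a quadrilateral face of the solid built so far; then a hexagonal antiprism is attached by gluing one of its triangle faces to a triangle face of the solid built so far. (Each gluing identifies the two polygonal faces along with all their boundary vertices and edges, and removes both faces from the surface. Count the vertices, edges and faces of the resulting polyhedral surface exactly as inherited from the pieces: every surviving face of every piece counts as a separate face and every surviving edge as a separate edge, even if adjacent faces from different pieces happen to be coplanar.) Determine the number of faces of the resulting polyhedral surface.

A 14-gonal pyramid: V=15, E=28, F=15.
Attach a square antiprism (V=8, E=16, F=10) along a 3-gon: merge 3 vertices and 3 edges, delete both glued faces → V=20, E=41, F=23.
Attach a 13-gonal prism (V=26, E=39, F=15) along a 4-gon: merge 4 vertices and 4 edges, delete both glued faces → V=42, E=76, F=36.
Attach a hexagonal antiprism (V=12, E=24, F=14) along a 3-gon: merge 3 vertices and 3 edges, delete both glued faces → V=51, E=97, F=48.
Check: V − E + F = 51 − 97 + 48 = 2.

48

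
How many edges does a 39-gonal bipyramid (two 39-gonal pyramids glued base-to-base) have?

A bipyramid over an n-gon has 2n triangular faces and n + 2 vertices: V = 39 + 2 = 41, E = 3·39 = 117, F = 2·39 = 78.

117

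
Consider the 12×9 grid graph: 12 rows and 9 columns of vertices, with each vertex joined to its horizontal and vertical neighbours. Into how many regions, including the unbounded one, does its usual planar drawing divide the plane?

The grid has V = 12·9 = 108 vertices and E = 12·8 + 9·11 = 195 edges.
F = 2 − V + E = 2 − 108 + 195 = 89.

89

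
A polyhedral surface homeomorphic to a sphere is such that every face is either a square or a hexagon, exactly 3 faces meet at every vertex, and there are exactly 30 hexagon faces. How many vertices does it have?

68

Let x be the number of squares; then F = 30 + x.
Edge–face incidences: 2E = 6·30 + 4·x = 180 + 4x.
Every vertex has degree 3, so 3V = 2E.
Euler: V − E + F = 2 ⇒ (2E)/3 − E + (30 + x) = 2.
Multiply by 6: 2·(2E) − 3·(2E) + 6·(30 + x) = 12, i.e. 180 + 6x − (180 + 4x) = 12.
Collecting terms: 2x = 12, so x = 6.
Then 2E = 180 + 4·6 = 204, so E = 102, V = 2E/3 = 68, F = 30 + 6 = 36.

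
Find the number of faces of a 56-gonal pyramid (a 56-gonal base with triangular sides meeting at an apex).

57

A pyramid on an n-gon base has one n-gon and n triangles: V = 56 + 1 = 57, E = 2·56 = 112, F = 56 + 1 = 57.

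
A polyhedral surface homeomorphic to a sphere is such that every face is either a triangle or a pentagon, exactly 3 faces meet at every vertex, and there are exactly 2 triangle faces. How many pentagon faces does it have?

6

Let x be the number of pentagons; then F = 2 + x.
Edge–face incidences: 2E = 3·2 + 5·x = 6 + 5x.
Every vertex has degree 3, so 3V = 2E.
Euler: V − E + F = 2 ⇒ (2E)/3 − E + (2 + x) = 2.
Multiply by 6: 2·(2E) − 3·(2E) + 6·(2 + x) = 12, i.e. 12 + 6x − (6 + 5x) = 12.
Collecting terms: x + 6 = 12, so x = 6.
Then 2E = 6 + 5·6 = 36, so E = 18, V = 2E/3 = 12, F = 2 + 6 = 8.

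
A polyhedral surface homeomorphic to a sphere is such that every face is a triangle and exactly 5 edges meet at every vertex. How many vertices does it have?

12

Each face has 3 edges and each edge borders two faces, so 2E = 3F.
Each vertex has degree 5, so 5V = 2E and hence V = 3F/5.
Euler: V − E + F = 2 ⇒ (3F/5) − (3F/2) + F = 2.
Multiply by 10: (6 − 15 + 10)F = 20, i.e. 1F = 20.
So F = 20, E = 3·20/2 = 30, V = 3·20/5 = 12.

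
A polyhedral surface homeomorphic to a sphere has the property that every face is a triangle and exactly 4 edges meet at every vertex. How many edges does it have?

Each face has 3 edges and each edge borders two faces, so 2E = 3F.
Each vertex has degree 4, so 4V = 2E and hence V = 3F/4.
Euler: V − E + F = 2 ⇒ (3F/4) − (3F/2) + F = 2.
Multiply by 8: (6 − 12 + 8)F = 16, i.e. 2F = 16.
So F = 8, E = 3·8/2 = 12, V = 3·8/4 = 6.

12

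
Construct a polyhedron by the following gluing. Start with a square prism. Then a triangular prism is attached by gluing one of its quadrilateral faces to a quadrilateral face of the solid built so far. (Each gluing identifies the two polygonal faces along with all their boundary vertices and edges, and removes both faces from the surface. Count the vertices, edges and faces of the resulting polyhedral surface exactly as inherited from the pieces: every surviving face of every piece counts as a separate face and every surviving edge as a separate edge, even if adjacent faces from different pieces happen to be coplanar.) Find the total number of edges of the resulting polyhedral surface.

17

A square prism: V=8, E=12, F=6.
Attach a triangular prism (V=6, E=9, F=5) along a 4-gon: merge 4 vertices and 4 edges, delete both glued faces → V=10, E=17, F=9.
Check: V − E + F = 10 − 17 + 9 = 2.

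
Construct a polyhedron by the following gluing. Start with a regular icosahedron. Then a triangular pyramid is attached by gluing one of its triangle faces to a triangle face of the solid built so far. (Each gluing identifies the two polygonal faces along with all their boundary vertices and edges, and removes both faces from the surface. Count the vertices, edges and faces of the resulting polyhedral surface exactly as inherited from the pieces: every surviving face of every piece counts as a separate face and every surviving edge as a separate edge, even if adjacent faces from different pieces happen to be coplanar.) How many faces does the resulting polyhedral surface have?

22

A regular icosahedron: V=12, E=30, F=20.
Attach a triangular pyramid (V=4, E=6, F=4) along a 3-gon: merge 3 vertices and 3 edges, delete both glued faces → V=13, E=33, F=22.
Check: V − E + F = 13 − 33 + 22 = 2.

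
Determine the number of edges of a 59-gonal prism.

177

A prism on an n-gon has two n-gon bases and n rectangular sides: V = 2·59 = 118, E = 3·59 = 177, F = 59 + 2 = 61.
Check: V − E + F = 118 − 177 + 61 = 2.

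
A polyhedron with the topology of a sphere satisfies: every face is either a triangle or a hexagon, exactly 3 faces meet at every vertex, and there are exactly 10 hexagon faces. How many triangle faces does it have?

4

Let x be the number of triangles; then F = 10 + x.
Edge–face incidences: 2E = 6·10 + 3·x = 60 + 3x.
Every vertex has degree 3, so 3V = 2E.
Euler: V − E + F = 2 ⇒ (2E)/3 − E + (10 + x) = 2.
Multiply by 6: 2·(2E) − 3·(2E) + 6·(10 + x) = 12, i.e. 60 + 6x − (60 + 3x) = 12.
Collecting terms: 3x = 12, so x = 4.
Then 2E = 60 + 3·4 = 72, so E = 36, V = 2E/3 = 24, F = 10 + 4 = 14.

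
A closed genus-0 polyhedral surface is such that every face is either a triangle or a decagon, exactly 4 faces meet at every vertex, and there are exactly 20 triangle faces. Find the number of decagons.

2

Let x be the number of decagons; then F = 20 + x.
Edge–face incidences: 2E = 3·20 + 10·x = 60 + 10x.
Every vertex has degree 4, so 4V = 2E.
Euler: V − E + F = 2 ⇒ (2E)/4 − E + (20 + x) = 2.
Multiply by 8: 2·(2E) − 4·(2E) + 8·(20 + x) = 16, i.e. 160 + 8x − 2·(60 + 10x) = 16.
Collecting terms: −12x + 40 = 16, so −12x = −24, so x = 2.
Then 2E = 60 + 10·2 = 80, so E = 40, V = 2E/4 = 20, F = 20 + 2 = 22.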